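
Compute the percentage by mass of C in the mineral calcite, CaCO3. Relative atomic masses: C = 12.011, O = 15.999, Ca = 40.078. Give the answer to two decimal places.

Formula mass = 1×40.078 + 1×12.011 + 3×15.999 = 100.086 g/mol, of which 12.011 g is C.
So C makes up 12.011/100.086 = 0.1200 of the mass, i.e. 12.00%.

12.00 mass %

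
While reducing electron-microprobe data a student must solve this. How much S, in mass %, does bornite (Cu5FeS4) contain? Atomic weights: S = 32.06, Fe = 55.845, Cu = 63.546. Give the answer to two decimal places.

25.56 mass %

M(Cu5FeS4) = 501.815 g/mol.
S contributes 4 × 32.06 = 128.240 g per mole.
128.240/501.815 = 0.2556 → 25.56%.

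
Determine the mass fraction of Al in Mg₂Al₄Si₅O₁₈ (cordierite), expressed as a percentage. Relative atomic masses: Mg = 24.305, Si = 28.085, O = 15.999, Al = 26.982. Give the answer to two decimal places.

18.45 mass %

M(Mg₂Al₄Si₅O₁₈) = 584.945 g/mol.
Al contributes 4 × 26.982 = 107.928 g per mole.
107.928/584.945 = 0.1845 → 18.45%.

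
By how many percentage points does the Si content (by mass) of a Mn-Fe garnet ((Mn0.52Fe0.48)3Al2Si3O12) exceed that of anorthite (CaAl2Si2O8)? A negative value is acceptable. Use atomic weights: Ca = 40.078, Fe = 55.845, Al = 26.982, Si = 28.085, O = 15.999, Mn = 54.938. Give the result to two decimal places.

M((Mn0.52Fe0.48)3Al2Si3O12) = 496.327 g/mol, so wt% Si = 84.255/496.327 × 100 = 16.98%.
M(CaAl2Si2O8) = 278.204 g/mol, so wt% Si = 56.170/278.204 × 100 = 20.19%.
16.98 − 20.19 = -3.21 pp.

-3.21 percentage points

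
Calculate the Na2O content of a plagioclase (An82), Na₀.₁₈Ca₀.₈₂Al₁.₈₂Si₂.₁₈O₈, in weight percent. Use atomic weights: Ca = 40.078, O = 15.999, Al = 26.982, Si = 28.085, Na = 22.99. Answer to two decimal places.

2.03 wt%

Molar mass of Na₀.₁₈Ca₀.₈₂Al₁.₈₂Si₂.₁₈O₈ = 0.18×22.99 + 0.82×40.078 + 1.82×26.982 + 2.18×28.085 + 8×15.999 = 275.327 g/mol.
Each formula unit contains 0.18 Na, equivalent to 0.18/2 = 0.0900 mol Na2O.
M(Na2O) = 2×22.99 + 1×15.999 = 61.979 g/mol.
Mass of Na2O per formula unit = 0.0900 × 61.979 = 5.578 g.
Na2O wt% = 5.578 / 275.327 × 100 = 2.03%.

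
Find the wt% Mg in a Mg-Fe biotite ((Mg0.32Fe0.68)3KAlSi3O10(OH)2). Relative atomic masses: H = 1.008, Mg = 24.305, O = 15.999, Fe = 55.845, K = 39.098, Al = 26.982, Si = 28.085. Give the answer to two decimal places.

Formula mass = 0.96*24.305 + 2.04*55.845 + 1*39.098 + 1*26.982 + 3*28.085 + 12*15.999 + 2*1.008 = 481.596 g/mol, of which 23.333 g is Mg.
So Mg makes up 23.333/481.596 = 0.0484 of the mass, i.e. 4.84%.

4.84 weight percent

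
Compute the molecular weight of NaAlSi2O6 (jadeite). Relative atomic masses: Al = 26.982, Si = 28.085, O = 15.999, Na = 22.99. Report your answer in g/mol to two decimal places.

M = 1*22.99 + 1*26.982 + 2*28.085 + 6*15.999

202.14 g/mol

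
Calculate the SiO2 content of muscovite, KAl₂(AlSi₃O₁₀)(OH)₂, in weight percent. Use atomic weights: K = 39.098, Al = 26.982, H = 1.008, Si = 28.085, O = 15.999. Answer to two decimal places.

Molar mass of KAl₂(AlSi₃O₁₀)(OH)₂ = 1*39.098 + 3*26.982 + 3*28.085 + 12*15.999 + 2*1.008 = 398.303 g/mol.
Each formula unit contains 3 Si, equivalent to 3/1 = 3.0000 mol SiO2.
M(SiO2) = 1×28.085 + 2×15.999 = 60.083 g/mol.
Mass of SiO2 per formula unit = 3.0000 × 60.083 = 180.249 g.
SiO2 wt% = 180.249 / 398.303 × 100 = 45.25%.

45.25 wt%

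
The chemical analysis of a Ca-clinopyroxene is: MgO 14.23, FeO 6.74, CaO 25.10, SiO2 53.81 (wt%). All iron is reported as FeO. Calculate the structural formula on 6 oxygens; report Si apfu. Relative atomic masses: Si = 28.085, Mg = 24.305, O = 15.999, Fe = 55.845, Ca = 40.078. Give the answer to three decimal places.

MgO (M=40.304): mol = 0.35307; Mg = 0.35307, O = 0.35307.
FeO (M=71.844): mol = 0.09381; Fe = 0.09381, O = 0.09381.
CaO (M=56.077): mol = 0.44760; Ca = 0.44760, O = 0.44760.
SiO2 (M=60.083): mol = 0.89559; Si = 0.89559, O = 1.79118.
ΣO = 2.68566; factor = 6/ΣO = 2.23409.
Si apfu = 0.89559 × 2.23409 = 2.001.

2.001 Si apfu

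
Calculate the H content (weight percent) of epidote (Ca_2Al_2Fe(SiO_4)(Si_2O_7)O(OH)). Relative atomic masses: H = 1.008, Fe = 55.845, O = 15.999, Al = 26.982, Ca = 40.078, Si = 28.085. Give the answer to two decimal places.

Molar mass of Ca_2Al_2Fe(SiO_4)(Si_2O_7)O(OH): 2×40.078 + 2×26.982 + 1×55.845 + 3×28.085 + 13×15.999 + 1×1.008 = 483.215 g/mol.
Mass of H per formula unit: 1 × 1.008 = 1.008 g.
Weight fraction H = 1.008 / 483.215 = 0.0021.

0.21 weight percent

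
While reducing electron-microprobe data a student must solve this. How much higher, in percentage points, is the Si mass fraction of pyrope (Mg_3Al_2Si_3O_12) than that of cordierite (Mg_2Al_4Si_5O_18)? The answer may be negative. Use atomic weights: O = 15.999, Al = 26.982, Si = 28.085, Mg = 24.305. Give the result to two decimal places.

First mineral: 84.255 g Si in 403.122 g formula = 20.90 wt% Si.
Second mineral: 140.425 g Si in 584.945 g formula = 24.01 wt% Si.
20.90% − 24.01% gives a difference of -3.11 percentage points.

-3.11 percentage points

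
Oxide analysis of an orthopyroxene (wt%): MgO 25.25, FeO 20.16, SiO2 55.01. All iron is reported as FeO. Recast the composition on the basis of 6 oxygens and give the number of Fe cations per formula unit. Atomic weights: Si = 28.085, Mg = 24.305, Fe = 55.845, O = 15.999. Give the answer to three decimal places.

MgO (M=40.304): mol = 0.62649; Mg = 0.62649, O = 0.62649.
FeO (M=71.844): mol = 0.28061; Fe = 0.28061, O = 0.28061.
SiO2 (M=60.083): mol = 0.91557; Si = 0.91557, O = 1.83114.
ΣO = 2.73824; factor = 6/ΣO = 2.19119.
Fe apfu = 0.28061 × 2.19119 = 0.615.

0.615 Fe apfu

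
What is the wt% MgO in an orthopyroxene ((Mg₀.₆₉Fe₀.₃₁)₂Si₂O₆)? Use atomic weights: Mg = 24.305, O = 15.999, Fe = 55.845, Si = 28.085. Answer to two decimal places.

25.24 wt%

M((Mg₀.₆₉Fe₀.₃₁)₂Si₂O₆) = 220.329 g/mol; M(MgO) = 40.304 g/mol.
Moles MgO per formula unit = 1.38 Mg ÷ 1 = 1.3800.
MgO fraction = (1.3800 × 40.304) / 220.329 = 55.620/220.329 = 0.2524.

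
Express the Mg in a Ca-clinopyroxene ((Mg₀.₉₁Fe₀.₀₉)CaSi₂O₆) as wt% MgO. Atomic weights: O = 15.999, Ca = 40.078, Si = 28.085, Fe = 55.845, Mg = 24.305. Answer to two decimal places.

16.72 wt%

Molar mass of (Mg₀.₉₁Fe₀.₀₉)CaSi₂O₆ = 0.91*24.305 + 0.09*55.845 + 1*40.078 + 2*28.085 + 6*15.999 = 219.386 g/mol.
Each formula unit contains 0.91 Mg, equivalent to 0.91/1 = 0.9100 mol MgO.
M(MgO) = 1×24.305 + 1×15.999 = 40.304 g/mol.
Mass of MgO per formula unit = 0.9100 × 40.304 = 36.677 g.
MgO wt% = 36.677 / 219.386 × 100 = 16.72%.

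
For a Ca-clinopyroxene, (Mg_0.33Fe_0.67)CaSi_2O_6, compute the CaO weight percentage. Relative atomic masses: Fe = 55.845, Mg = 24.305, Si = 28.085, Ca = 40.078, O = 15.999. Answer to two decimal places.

Formula mass = 237.679 g/mol.
1 Ca → 1.0000 mol CaO per formula unit; M(CaO) = 56.077, so CaO mass = 56.077 g.
56.077/237.679 × 100 = 23.59 wt%.

23.59 wt%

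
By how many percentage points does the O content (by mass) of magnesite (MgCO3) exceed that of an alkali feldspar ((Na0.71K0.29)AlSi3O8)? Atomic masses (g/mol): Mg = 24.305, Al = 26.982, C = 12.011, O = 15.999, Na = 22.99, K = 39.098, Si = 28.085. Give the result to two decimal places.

8.97 percentage points

M(MgCO3) = 84.313 g/mol, so wt% O = 47.997/84.313 × 100 = 56.93%.
M((Na0.71K0.29)AlSi3O8) = 266.890 g/mol, so wt% O = 127.992/266.890 × 100 = 47.96%.
56.93 − 47.96 = 8.97 pp.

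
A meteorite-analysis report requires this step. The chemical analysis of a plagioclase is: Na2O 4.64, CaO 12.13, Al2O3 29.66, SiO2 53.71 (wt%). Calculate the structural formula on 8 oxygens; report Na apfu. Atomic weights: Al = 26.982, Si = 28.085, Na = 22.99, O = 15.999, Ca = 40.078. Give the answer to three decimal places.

0.406 Na apfu

4.64 wt% Na2O ÷ 61.979 g/mol = 0.07486 mol, giving 0.14972 Na and 0.07486 O.
12.13 wt% CaO ÷ 56.077 g/mol = 0.21631 mol, giving 0.21631 Ca and 0.21631 O.
29.66 wt% Al2O3 ÷ 101.961 g/mol = 0.29090 mol, giving 0.58180 Al and 0.87270 O.
53.71 wt% SiO2 ÷ 60.083 g/mol = 0.89393 mol, giving 0.89393 Si and 1.78786 O.
Oxygen sums to 2.95173; scaling by 8/2.95173 = 2.71027 puts the formula on 8 O.
Na: 0.14972 × 2.71027 = 0.406 atoms per formula unit.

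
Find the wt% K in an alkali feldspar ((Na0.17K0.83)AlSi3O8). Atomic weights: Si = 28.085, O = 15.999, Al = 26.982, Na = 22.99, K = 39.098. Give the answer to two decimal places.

11.78 mass %

Formula mass = 0.17·22.99 + 0.83·39.098 + 1·26.982 + 3·28.085 + 8·15.999 = 275.589 g/mol, of which 32.451 g is K.
So K makes up 32.451/275.589 = 0.1178 of the mass, i.e. 11.78%.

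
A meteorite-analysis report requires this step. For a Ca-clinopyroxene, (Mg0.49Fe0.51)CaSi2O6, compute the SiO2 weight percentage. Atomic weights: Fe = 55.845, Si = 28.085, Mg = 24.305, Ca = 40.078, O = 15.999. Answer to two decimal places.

51.65 wt%

Formula mass = 232.632 g/mol.
2 Si → 2.0000 mol SiO2 per formula unit; M(SiO2) = 60.083, so SiO2 mass = 120.166 g.
120.166/232.632 × 100 = 51.65 wt%.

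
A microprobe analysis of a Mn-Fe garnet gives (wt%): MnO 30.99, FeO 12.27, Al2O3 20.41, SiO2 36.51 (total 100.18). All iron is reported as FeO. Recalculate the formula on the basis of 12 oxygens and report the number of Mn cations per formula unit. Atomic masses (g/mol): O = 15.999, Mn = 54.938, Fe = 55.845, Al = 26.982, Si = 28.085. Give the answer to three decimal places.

MnO (M=70.937): mol = 0.43687; Mn = 0.43687, O = 0.43687.
FeO (M=71.844): mol = 0.17079; Fe = 0.17079, O = 0.17079.
Al2O3 (M=101.961): mol = 0.20017; Al = 0.40034, O = 0.60051.
SiO2 (M=60.083): mol = 0.60766; Si = 0.60766, O = 1.21532.
ΣO = 2.42349; factor = 12/ΣO = 4.95154.
Mn apfu = 0.43687 × 4.95154 = 2.163.

2.163 Mn apfu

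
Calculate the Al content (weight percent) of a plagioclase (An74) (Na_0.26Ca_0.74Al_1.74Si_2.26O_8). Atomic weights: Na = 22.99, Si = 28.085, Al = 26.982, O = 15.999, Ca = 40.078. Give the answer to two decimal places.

Formula mass = 0.26×22.99 + 0.74×40.078 + 1.74×26.982 + 2.26×28.085 + 8×15.999 = 274.048 g/mol, of which 46.949 g is Al.
So Al makes up 46.949/274.048 = 0.1713 of the mass, i.e. 17.13%.

17.13 weight percent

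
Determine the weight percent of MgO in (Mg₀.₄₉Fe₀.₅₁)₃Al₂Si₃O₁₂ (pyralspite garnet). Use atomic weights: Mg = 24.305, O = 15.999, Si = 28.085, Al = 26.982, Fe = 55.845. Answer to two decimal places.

13.13 wt%

Molar mass of (Mg₀.₄₉Fe₀.₅₁)₃Al₂Si₃O₁₂ = 1.47·24.305 + 1.53·55.845 + 2·26.982 + 3·28.085 + 12·15.999 = 451.378 g/mol.
Each formula unit contains 1.47 Mg, equivalent to 1.47/1 = 1.4700 mol MgO.
M(MgO) = 1×24.305 + 1×15.999 = 40.304 g/mol.
Mass of MgO per formula unit = 1.4700 × 40.304 = 59.247 g.
MgO wt% = 59.247 / 451.378 × 100 = 13.13%.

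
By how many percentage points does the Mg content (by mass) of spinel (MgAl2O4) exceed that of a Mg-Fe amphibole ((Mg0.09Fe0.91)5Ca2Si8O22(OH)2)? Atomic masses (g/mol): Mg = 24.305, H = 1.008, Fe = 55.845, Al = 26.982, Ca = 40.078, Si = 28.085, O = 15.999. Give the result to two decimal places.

15.94 percentage points

First mineral: 24.305 g Mg in 142.265 g formula = 17.08 wt% Mg.
Second mineral: 10.937 g Mg in 955.860 g formula = 1.14 wt% Mg.
17.08% − 1.14% gives a difference of 15.94 percentage points.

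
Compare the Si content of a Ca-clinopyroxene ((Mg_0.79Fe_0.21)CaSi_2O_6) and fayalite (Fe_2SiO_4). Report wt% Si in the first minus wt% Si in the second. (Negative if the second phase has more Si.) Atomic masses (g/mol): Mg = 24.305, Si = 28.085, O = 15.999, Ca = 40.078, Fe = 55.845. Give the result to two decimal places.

11.39 percentage points

Si in (Mg_0.79Fe_0.21)CaSi_2O_6: molar mass 223.170 g/mol; 2×28.085 = 56.170 g → 25.17 wt%.
Si in Fe_2SiO_4: molar mass 203.771 g/mol; 1×28.085 = 28.085 g → 13.78 wt%.
Difference = 25.17 − 13.78 = 11.39 percentage points.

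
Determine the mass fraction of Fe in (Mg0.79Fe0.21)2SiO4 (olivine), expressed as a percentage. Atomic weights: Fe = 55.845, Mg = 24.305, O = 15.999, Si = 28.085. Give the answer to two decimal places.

Formula mass = 1.58×24.305 + 0.42×55.845 + 1×28.085 + 4×15.999 = 153.938 g/mol, of which 23.455 g is Fe.
So Fe makes up 23.455/153.938 = 0.1524 of the mass, i.e. 15.24%.

15.24 weight percent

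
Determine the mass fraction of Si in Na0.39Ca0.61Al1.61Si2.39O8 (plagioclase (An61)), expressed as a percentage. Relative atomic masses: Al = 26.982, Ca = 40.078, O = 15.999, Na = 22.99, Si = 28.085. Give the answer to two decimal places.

24.68 wt%

Formula mass = 0.39×22.99 + 0.61×40.078 + 1.61×26.982 + 2.39×28.085 + 8×15.999 = 271.970 g/mol, of which 67.123 g is Si.
So Si makes up 67.123/271.970 = 0.2468 of the mass, i.e. 24.68%.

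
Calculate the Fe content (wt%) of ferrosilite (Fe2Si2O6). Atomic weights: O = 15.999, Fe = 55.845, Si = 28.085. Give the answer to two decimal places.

42.33 wt%

M(Fe2Si2O6) = 263.854 g/mol.
Fe contributes 2 × 55.845 = 111.690 g per mole.
111.690/263.854 = 0.4233 → 42.33%.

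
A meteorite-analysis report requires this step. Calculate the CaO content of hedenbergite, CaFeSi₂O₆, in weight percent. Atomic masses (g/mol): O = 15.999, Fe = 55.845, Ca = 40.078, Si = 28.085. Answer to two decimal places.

22.60 wt%

Formula mass = 248.087 g/mol.
1 Ca → 1.0000 mol CaO per formula unit; M(CaO) = 56.077, so CaO mass = 56.077 g.
56.077/248.087 × 100 = 22.60 wt%.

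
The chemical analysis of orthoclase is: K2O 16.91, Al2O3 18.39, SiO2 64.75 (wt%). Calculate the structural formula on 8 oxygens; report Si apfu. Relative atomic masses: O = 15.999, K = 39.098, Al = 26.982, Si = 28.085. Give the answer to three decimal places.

K2O (M=94.195): mol = 0.17952; K = 0.35904, O = 0.17952.
Al2O3 (M=101.961): mol = 0.18036; Al = 0.36072, O = 0.54108.
SiO2 (M=60.083): mol = 1.07768; Si = 1.07768, O = 2.15536.
ΣO = 2.87596; factor = 8/ΣO = 2.78168.
Si apfu = 1.07768 × 2.78168 = 2.998.

2.998 Si apfu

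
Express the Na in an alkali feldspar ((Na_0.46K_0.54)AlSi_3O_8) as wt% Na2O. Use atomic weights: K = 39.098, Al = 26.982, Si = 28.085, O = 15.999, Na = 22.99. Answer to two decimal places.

M((Na_0.46K_0.54)AlSi_3O_8) = 270.917 g/mol; M(Na2O) = 61.979 g/mol.
Moles Na2O per formula unit = 0.46 Na ÷ 2 = 0.2300.
Na2O fraction = (0.2300 × 61.979) / 270.917 = 14.255/270.917 = 0.0526.

5.26 wt%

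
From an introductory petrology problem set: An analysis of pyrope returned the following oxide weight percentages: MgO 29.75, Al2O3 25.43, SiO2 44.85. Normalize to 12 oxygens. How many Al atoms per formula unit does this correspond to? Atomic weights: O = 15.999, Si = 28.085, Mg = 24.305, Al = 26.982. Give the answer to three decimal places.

MgO: 29.75/40.304 = 0.73814 mol → 0.73814 mol Mg, 0.73814 mol O.
Al2O3: 25.43/101.961 = 0.24941 mol → 0.49882 mol Al, 0.74823 mol O.
SiO2: 44.85/60.083 = 0.74647 mol → 0.74647 mol Si, 1.49294 mol O.
Total oxygen = 2.97931 mol. Normalization factor = 12/2.97931 = 4.02778.
Al per 12 O = 0.49882 × 4.02778 = 2.009.

2.009 Al apfu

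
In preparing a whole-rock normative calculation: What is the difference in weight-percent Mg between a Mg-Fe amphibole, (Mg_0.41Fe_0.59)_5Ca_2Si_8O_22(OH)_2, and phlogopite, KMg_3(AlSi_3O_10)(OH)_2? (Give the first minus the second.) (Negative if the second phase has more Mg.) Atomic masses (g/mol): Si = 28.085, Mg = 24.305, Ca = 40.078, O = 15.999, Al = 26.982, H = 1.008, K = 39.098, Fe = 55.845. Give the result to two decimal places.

M((Mg_0.41Fe_0.59)_5Ca_2Si_8O_22(OH)_2) = 905.396 g/mol, so wt% Mg = 49.825/905.396 × 100 = 5.50%.
M(KMg_3(AlSi_3O_10)(OH)_2) = 417.254 g/mol, so wt% Mg = 72.915/417.254 × 100 = 17.47%.
5.50 − 17.47 = -11.97 pp.

-11.97 percentage points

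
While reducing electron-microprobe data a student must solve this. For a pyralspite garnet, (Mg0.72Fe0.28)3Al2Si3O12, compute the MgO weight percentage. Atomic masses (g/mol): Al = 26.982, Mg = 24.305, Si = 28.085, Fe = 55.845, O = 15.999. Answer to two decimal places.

M((Mg0.72Fe0.28)3Al2Si3O12) = 429.616 g/mol; M(MgO) = 40.304 g/mol.
Moles MgO per formula unit = 2.16 Mg ÷ 1 = 2.1600.
MgO fraction = (2.1600 × 40.304) / 429.616 = 87.057/429.616 = 0.2026.

20.26 wt%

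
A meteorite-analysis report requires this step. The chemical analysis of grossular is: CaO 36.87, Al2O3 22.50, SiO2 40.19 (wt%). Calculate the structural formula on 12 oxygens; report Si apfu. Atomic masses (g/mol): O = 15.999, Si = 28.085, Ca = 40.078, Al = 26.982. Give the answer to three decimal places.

CaO: 36.87/56.077 = 0.65749 mol → 0.65749 mol Ca, 0.65749 mol O.
Al2O3: 22.50/101.961 = 0.22067 mol → 0.44134 mol Al, 0.66201 mol O.
SiO2: 40.19/60.083 = 0.66891 mol → 0.66891 mol Si, 1.33782 mol O.
Total oxygen = 2.65732 mol. Normalization factor = 12/2.65732 = 4.51583.
Si per 12 O = 0.66891 × 4.51583 = 3.021.

3.021 Si apfu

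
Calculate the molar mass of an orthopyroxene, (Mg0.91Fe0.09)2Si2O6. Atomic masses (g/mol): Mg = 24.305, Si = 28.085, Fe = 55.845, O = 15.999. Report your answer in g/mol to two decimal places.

206.45 g/mol

Mg: 1.82 × 24.305 = 44.2351
Fe: 0.18 × 55.845 = 10.0521
Si: 2 × 28.085 = 56.1700
O: 6 × 15.999 = 95.9940
Summing the contributions gives the formula mass.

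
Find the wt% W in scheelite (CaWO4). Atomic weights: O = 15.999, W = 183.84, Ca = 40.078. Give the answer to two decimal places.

63.85 weight percent

Molar mass of CaWO4: 1×40.078 + 1×183.84 + 4×15.999 = 287.914 g/mol.
Mass of W per formula unit: 1 × 183.84 = 183.840 g.
Weight fraction W = 183.840 / 287.914 = 0.6385.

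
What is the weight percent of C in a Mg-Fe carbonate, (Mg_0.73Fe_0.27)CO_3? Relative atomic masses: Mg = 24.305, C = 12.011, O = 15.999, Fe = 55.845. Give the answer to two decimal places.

M((Mg_0.73Fe_0.27)CO_3) = 92.829 g/mol.
C contributes 1 × 12.011 = 12.011 g per mole.
12.011/92.829 = 0.1294 → 12.94%.

12.94 mass %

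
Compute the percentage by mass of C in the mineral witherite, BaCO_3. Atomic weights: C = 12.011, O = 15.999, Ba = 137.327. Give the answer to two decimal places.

6.09 mass %

Formula mass = 1·137.327 + 1·12.011 + 3·15.999 = 197.335 g/mol, of which 12.011 g is C.
So C makes up 12.011/197.335 = 0.0609 of the mass, i.e. 6.09%.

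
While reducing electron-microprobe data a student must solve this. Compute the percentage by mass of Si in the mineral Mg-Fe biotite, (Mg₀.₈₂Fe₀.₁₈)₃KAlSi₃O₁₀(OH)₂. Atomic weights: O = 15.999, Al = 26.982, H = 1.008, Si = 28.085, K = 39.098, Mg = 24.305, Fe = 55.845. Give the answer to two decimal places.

19.40 wt%

Molar mass of (Mg₀.₈₂Fe₀.₁₈)₃KAlSi₃O₁₀(OH)₂: 2.46*24.305 + 0.54*55.845 + 1*39.098 + 1*26.982 + 3*28.085 + 12*15.999 + 2*1.008 = 434.286 g/mol.
Mass of Si per formula unit: 3 × 28.085 = 84.255 g.
Weight fraction Si = 84.255 / 434.286 = 0.1940.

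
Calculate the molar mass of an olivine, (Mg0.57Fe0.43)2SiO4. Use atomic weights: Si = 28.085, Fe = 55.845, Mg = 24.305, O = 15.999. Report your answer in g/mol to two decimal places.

167.82 g/mol

The formula mass is the sum 1.14*24.305 + 0.86*55.845 + 1*28.085 + 4*15.999.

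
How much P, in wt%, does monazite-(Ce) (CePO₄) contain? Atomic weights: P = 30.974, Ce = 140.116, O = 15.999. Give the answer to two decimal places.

13.18 wt%

Molar mass of CePO₄: 1×140.116 + 1×30.974 + 4×15.999 = 235.086 g/mol.
Mass of P per formula unit: 1 × 30.974 = 30.974 g.
Weight fraction P = 30.974 / 235.086 = 0.1318.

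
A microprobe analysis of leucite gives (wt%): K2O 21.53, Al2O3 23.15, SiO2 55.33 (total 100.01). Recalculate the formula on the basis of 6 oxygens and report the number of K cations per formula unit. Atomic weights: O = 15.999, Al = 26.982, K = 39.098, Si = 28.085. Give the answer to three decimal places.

0.997 K apfu

K2O (M=94.195): mol = 0.22857; K = 0.45714, O = 0.22857.
Al2O3 (M=101.961): mol = 0.22705; Al = 0.45410, O = 0.68115.
SiO2 (M=60.083): mol = 0.92089; Si = 0.92089, O = 1.84178.
ΣO = 2.75150; factor = 6/ΣO = 2.18063.
K apfu = 0.45714 × 2.18063 = 0.997.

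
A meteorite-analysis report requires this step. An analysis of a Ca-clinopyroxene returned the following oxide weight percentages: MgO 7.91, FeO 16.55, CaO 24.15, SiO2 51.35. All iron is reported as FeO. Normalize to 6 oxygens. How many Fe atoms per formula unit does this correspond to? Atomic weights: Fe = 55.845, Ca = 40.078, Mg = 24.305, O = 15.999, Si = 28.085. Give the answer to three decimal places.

7.91 wt% MgO ÷ 40.304 g/mol = 0.19626 mol, giving 0.19626 Mg and 0.19626 O.
16.55 wt% FeO ÷ 71.844 g/mol = 0.23036 mol, giving 0.23036 Fe and 0.23036 O.
24.15 wt% CaO ÷ 56.077 g/mol = 0.43066 mol, giving 0.43066 Ca and 0.43066 O.
51.35 wt% SiO2 ÷ 60.083 g/mol = 0.85465 mol, giving 0.85465 Si and 1.70930 O.
Oxygen sums to 2.56658; scaling by 6/2.56658 = 2.33774 puts the formula on 6 O.
Fe: 0.23036 × 2.33774 = 0.539 atoms per formula unit.

0.539 Fe apfu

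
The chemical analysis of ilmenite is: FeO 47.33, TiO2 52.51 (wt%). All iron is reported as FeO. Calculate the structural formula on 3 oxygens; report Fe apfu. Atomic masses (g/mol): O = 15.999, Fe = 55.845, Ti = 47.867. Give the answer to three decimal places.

1.001 Fe apfu

FeO: 47.33/71.844 = 0.65879 mol → 0.65879 mol Fe, 0.65879 mol O.
TiO2: 52.51/79.865 = 0.65748 mol → 0.65748 mol Ti, 1.31496 mol O.
Total oxygen = 1.97375 mol. Normalization factor = 3/1.97375 = 1.51995.
Fe per 3 O = 0.65879 × 1.51995 = 1.001.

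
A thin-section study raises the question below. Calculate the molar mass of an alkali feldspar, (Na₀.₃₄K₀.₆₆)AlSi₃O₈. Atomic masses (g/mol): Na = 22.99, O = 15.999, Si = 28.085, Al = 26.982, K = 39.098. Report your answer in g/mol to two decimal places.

Na: 0.34 × 22.99 = 7.8166
K: 0.66 × 39.098 = 25.8047
Al: 1 × 26.982 = 26.9820
Si: 3 × 28.085 = 84.2550
O: 8 × 15.999 = 127.9920
Summing the contributions gives the formula mass.

272.85 g/mol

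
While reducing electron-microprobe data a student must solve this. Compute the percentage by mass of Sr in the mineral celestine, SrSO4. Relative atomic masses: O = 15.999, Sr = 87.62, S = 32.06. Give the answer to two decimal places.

M(SrSO4) = 183.676 g/mol.
Sr contributes 1 × 87.62 = 87.620 g per mole.
87.620/183.676 = 0.4770 → 47.70%.

47.70 wt%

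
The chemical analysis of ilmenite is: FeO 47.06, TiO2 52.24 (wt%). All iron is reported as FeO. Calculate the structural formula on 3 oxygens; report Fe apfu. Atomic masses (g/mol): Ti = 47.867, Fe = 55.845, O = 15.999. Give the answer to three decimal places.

1.001 Fe apfu

FeO (M=71.844): mol = 0.65503; Fe = 0.65503, O = 0.65503.
TiO2 (M=79.865): mol = 0.65410; Ti = 0.65410, O = 1.30820.
ΣO = 1.96323; factor = 3/ΣO = 1.52809.
Fe apfu = 0.65503 × 1.52809 = 1.001.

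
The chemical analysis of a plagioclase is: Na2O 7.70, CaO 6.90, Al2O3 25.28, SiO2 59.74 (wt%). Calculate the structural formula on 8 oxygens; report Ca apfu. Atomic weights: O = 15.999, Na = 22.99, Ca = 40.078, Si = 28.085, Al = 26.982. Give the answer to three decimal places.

0.330 Ca apfu

Na2O (M=61.979): mol = 0.12424; Na = 0.24848, O = 0.12424.
CaO (M=56.077): mol = 0.12305; Ca = 0.12305, O = 0.12305.
Al2O3 (M=101.961): mol = 0.24794; Al = 0.49588, O = 0.74382.
SiO2 (M=60.083): mol = 0.99429; Si = 0.99429, O = 1.98858.
ΣO = 2.97969; factor = 8/ΣO = 2.68484.
Ca apfu = 0.12305 × 2.68484 = 0.330.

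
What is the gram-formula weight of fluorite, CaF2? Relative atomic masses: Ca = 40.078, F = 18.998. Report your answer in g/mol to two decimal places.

The formula mass is the sum 1*40.078 + 2*18.998.

78.07 g/mol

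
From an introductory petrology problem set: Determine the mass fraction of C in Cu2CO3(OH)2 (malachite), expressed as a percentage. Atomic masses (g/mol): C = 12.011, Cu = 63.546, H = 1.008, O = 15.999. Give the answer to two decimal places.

5.43 weight percent

M(Cu2CO3(OH)2) = 221.114 g/mol.
C contributes 1 × 12.011 = 12.011 g per mole.
12.011/221.114 = 0.0543 → 5.43%.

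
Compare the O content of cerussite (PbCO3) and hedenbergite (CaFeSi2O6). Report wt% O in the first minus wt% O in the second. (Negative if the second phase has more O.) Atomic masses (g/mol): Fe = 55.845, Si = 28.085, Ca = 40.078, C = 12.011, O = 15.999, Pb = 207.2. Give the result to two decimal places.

-20.73 percentage points

O in PbCO3: molar mass 267.208 g/mol; 3×15.999 = 47.997 g → 17.96 wt%.
O in CaFeSi2O6: molar mass 248.087 g/mol; 6×15.999 = 95.994 g → 38.69 wt%.
Difference = 17.96 − 38.69 = -20.73 percentage points.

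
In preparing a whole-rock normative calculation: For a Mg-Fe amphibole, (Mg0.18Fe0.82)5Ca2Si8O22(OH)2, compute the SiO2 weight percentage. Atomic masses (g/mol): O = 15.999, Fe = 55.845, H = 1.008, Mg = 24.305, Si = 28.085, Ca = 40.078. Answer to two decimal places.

Formula mass = 941.667 g/mol.
8 Si → 8.0000 mol SiO2 per formula unit; M(SiO2) = 60.083, so SiO2 mass = 480.664 g.
480.664/941.667 × 100 = 51.04 wt%.

51.04 wt%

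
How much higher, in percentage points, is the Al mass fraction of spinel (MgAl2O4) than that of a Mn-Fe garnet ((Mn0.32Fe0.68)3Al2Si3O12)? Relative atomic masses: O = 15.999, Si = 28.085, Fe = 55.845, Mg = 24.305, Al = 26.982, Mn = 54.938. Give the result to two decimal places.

First mineral: 53.964 g Al in 142.265 g formula = 37.93 wt% Al.
Second mineral: 53.964 g Al in 496.871 g formula = 10.86 wt% Al.
37.93% − 10.86% gives a difference of 27.07 percentage points.

27.07 percentage points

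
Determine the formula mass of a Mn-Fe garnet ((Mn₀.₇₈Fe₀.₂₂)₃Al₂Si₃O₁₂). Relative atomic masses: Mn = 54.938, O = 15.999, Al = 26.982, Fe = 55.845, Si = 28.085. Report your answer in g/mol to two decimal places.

495.62 g/mol

Mn: 2.34 × 54.938 = 128.5549
Fe: 0.66 × 55.845 = 36.8577
Al: 2 × 26.982 = 53.9640
Si: 3 × 28.085 = 84.2550
O: 12 × 15.999 = 191.9880
Summing the contributions gives the formula mass.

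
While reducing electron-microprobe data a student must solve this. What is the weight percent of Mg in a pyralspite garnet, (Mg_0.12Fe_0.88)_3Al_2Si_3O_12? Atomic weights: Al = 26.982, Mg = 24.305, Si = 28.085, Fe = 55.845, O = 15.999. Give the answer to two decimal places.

1.80 mass %

Molar mass of (Mg_0.12Fe_0.88)_3Al_2Si_3O_12: 0.36×24.305 + 2.64×55.845 + 2×26.982 + 3×28.085 + 12×15.999 = 486.388 g/mol.
Mass of Mg per formula unit: 0.36 × 24.305 = 8.750 g.
Weight fraction Mg = 8.750 / 486.388 = 0.0180.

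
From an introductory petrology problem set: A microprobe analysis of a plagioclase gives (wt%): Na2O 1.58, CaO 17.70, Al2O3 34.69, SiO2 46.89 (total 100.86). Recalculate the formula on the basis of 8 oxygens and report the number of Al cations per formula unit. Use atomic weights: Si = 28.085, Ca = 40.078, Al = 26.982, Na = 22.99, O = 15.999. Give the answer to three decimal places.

1.863 Al apfu

Na2O (M=61.979): mol = 0.02549; Na = 0.05098, O = 0.02549.
CaO (M=56.077): mol = 0.31564; Ca = 0.31564, O = 0.31564.
Al2O3 (M=101.961): mol = 0.34023; Al = 0.68046, O = 1.02069.
SiO2 (M=60.083): mol = 0.78042; Si = 0.78042, O = 1.56084.
ΣO = 2.92266; factor = 8/ΣO = 2.73723.
Al apfu = 0.68046 × 2.73723 = 1.863.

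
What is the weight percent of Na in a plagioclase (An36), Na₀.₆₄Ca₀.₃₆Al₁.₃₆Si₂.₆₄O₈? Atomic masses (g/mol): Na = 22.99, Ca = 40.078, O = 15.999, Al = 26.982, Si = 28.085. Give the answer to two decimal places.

Formula mass = 0.64·22.99 + 0.36·40.078 + 1.36·26.982 + 2.64·28.085 + 8·15.999 = 267.974 g/mol, of which 14.714 g is Na.
So Na makes up 14.714/267.974 = 0.0549 of the mass, i.e. 5.49%.

5.49 mass %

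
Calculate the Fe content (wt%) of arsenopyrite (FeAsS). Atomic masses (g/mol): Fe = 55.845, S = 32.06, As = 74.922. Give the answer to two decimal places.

Formula mass = 1×55.845 + 1×74.922 + 1×32.06 = 162.827 g/mol, of which 55.845 g is Fe.
So Fe makes up 55.845/162.827 = 0.3430 of the mass, i.e. 34.30%.

34.30 wt%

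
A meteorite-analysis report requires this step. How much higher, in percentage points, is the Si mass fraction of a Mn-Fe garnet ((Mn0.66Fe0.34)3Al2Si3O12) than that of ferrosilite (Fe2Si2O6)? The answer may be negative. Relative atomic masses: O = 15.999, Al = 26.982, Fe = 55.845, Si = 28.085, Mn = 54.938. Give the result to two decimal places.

M((Mn0.66Fe0.34)3Al2Si3O12) = 495.946 g/mol, so wt% Si = 84.255/495.946 × 100 = 16.99%.
M(Fe2Si2O6) = 263.854 g/mol, so wt% Si = 56.170/263.854 × 100 = 21.29%.
16.99 − 21.29 = -4.30 pp.

-4.30 percentage points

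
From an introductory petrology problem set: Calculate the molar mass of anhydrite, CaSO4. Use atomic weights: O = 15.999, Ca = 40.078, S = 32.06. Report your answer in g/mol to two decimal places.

136.13 g/mol

The formula mass is the sum 1*40.078 + 1*32.06 + 4*15.999.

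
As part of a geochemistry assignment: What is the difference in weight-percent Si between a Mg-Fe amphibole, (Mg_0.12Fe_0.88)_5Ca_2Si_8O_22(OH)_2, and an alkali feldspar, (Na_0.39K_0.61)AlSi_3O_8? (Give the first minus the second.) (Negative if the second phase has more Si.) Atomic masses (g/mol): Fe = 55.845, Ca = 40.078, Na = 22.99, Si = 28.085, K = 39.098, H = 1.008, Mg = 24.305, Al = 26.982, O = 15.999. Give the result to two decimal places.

M((Mg_0.12Fe_0.88)_5Ca_2Si_8O_22(OH)_2) = 951.129 g/mol, so wt% Si = 224.680/951.129 × 100 = 23.62%.
M((Na_0.39K_0.61)AlSi_3O_8) = 272.045 g/mol, so wt% Si = 84.255/272.045 × 100 = 30.97%.
23.62 − 30.97 = -7.35 pp.

-7.35 percentage points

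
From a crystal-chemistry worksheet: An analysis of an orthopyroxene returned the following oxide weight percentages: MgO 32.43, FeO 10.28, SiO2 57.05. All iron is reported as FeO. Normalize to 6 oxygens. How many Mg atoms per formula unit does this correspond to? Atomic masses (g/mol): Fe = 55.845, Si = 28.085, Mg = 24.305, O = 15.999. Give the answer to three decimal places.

32.43 wt% MgO ÷ 40.304 g/mol = 0.80463 mol, giving 0.80463 Mg and 0.80463 O.
10.28 wt% FeO ÷ 71.844 g/mol = 0.14309 mol, giving 0.14309 Fe and 0.14309 O.
57.05 wt% SiO2 ÷ 60.083 g/mol = 0.94952 mol, giving 0.94952 Si and 1.89904 O.
Oxygen sums to 2.84676; scaling by 6/2.84676 = 2.10766 puts the formula on 6 O.
Mg: 0.80463 × 2.10766 = 1.696 atoms per formula unit.

1.696 Mg apfu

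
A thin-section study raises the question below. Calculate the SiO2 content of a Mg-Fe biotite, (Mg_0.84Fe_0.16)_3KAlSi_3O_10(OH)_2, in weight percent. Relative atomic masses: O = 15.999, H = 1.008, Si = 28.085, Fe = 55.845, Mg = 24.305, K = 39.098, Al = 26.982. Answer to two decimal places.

Molar mass of (Mg_0.84Fe_0.16)_3KAlSi_3O_10(OH)_2 = 2.52×24.305 + 0.48×55.845 + 1×39.098 + 1×26.982 + 3×28.085 + 12×15.999 + 2×1.008 = 432.393 g/mol.
Each formula unit contains 3 Si, equivalent to 3/1 = 3.0000 mol SiO2.
M(SiO2) = 1×28.085 + 2×15.999 = 60.083 g/mol.
Mass of SiO2 per formula unit = 3.0000 × 60.083 = 180.249 g.
SiO2 wt% = 180.249 / 432.393 × 100 = 41.69%.

41.69 wt%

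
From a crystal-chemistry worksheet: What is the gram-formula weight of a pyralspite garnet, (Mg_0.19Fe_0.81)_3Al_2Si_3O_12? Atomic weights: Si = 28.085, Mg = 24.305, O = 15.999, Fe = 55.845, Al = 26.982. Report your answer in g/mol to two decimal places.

M = 0.57×24.305 + 2.43×55.845 + 2×26.982 + 3×28.085 + 12×15.999

479.76 g/mol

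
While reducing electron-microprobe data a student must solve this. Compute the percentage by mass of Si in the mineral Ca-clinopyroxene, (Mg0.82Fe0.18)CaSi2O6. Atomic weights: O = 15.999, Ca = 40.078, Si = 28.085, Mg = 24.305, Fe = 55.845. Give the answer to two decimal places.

Formula mass = 0.82·24.305 + 0.18·55.845 + 1·40.078 + 2·28.085 + 6·15.999 = 222.224 g/mol, of which 56.170 g is Si.
So Si makes up 56.170/222.224 = 0.2528 of the mass, i.e. 25.28%.

25.28 weight percent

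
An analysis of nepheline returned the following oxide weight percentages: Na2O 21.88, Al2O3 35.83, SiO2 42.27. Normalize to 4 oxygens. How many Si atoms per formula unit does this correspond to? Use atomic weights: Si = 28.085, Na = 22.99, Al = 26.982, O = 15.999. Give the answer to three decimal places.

1.000 Si apfu

Na2O: 21.88/61.979 = 0.35302 mol → 0.70604 mol Na, 0.35302 mol O.
Al2O3: 35.83/101.961 = 0.35141 mol → 0.70282 mol Al, 1.05423 mol O.
SiO2: 42.27/60.083 = 0.70353 mol → 0.70353 mol Si, 1.40706 mol O.
Total oxygen = 2.81431 mol. Normalization factor = 4/2.81431 = 1.42131.
Si per 4 O = 0.70353 × 1.42131 = 1.000.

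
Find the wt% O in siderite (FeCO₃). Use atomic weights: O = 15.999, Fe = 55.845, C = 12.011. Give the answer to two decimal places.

Formula mass = 1×55.845 + 1×12.011 + 3×15.999 = 115.853 g/mol, of which 47.997 g is O.
So O makes up 47.997/115.853 = 0.4143 of the mass, i.e. 41.43%.

41.43 weight percent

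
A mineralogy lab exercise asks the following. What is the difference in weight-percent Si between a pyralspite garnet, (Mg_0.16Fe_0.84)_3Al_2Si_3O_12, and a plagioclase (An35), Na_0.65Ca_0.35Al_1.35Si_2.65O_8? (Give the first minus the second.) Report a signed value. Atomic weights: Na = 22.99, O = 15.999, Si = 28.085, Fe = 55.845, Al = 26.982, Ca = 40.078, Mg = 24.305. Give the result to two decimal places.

-10.33 percentage points

First mineral: 84.255 g Si in 482.603 g formula = 17.46 wt% Si.
Second mineral: 74.425 g Si in 267.814 g formula = 27.79 wt% Si.
17.46% − 27.79% gives a difference of -10.33 percentage points.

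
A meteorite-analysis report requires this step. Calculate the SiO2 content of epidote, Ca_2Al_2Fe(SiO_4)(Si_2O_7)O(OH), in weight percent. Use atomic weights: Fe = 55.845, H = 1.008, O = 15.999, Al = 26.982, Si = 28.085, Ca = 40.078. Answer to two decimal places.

37.30 wt%

Molar mass of Ca_2Al_2Fe(SiO_4)(Si_2O_7)O(OH) = 2·40.078 + 2·26.982 + 1·55.845 + 3·28.085 + 13·15.999 + 1·1.008 = 483.215 g/mol.
Each formula unit contains 3 Si, equivalent to 3/1 = 3.0000 mol SiO2.
M(SiO2) = 1×28.085 + 2×15.999 = 60.083 g/mol.
Mass of SiO2 per formula unit = 3.0000 × 60.083 = 180.249 g.
SiO2 wt% = 180.249 / 483.215 × 100 = 37.30%.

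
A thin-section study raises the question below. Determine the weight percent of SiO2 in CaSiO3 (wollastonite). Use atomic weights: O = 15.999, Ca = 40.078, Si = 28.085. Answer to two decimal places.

Formula mass = 116.160 g/mol.
1 Si → 1.0000 mol SiO2 per formula unit; M(SiO2) = 60.083, so SiO2 mass = 60.083 g.
60.083/116.160 × 100 = 51.72 wt%.

51.72 wt%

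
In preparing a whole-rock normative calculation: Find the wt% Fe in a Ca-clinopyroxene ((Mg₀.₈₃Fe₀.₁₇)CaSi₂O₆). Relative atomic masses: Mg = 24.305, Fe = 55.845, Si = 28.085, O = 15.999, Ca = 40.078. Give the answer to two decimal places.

4.28 mass %

M((Mg₀.₈₃Fe₀.₁₇)CaSi₂O₆) = 221.909 g/mol.
Fe contributes 0.17 × 55.845 = 9.494 g per mole.
9.494/221.909 = 0.0428 → 4.28%.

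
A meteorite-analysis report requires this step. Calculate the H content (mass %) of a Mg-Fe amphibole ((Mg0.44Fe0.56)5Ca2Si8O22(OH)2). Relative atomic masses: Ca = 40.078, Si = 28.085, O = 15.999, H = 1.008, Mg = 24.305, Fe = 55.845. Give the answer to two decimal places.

Molar mass of (Mg0.44Fe0.56)5Ca2Si8O22(OH)2: 2.20×24.305 + 2.80×55.845 + 2×40.078 + 8×28.085 + 24×15.999 + 2×1.008 = 900.665 g/mol.
Mass of H per formula unit: 2 × 1.008 = 2.016 g.
Weight fraction H = 2.016 / 900.665 = 0.0022.

0.22 mass %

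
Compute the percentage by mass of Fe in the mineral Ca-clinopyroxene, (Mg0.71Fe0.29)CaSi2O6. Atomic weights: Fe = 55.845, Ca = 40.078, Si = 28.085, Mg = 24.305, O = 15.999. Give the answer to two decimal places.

Molar mass of (Mg0.71Fe0.29)CaSi2O6: 0.71*24.305 + 0.29*55.845 + 1*40.078 + 2*28.085 + 6*15.999 = 225.694 g/mol.
Mass of Fe per formula unit: 0.29 × 55.845 = 16.195 g.
Weight fraction Fe = 16.195 / 225.694 = 0.0718.

7.18 mass %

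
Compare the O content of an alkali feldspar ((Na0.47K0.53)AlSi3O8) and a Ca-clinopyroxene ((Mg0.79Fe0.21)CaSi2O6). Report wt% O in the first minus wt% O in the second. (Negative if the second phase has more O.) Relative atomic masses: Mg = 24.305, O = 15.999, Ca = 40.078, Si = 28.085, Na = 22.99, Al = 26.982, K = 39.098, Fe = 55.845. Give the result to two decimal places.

First mineral: 127.992 g O in 270.756 g formula = 47.27 wt% O.
Second mineral: 95.994 g O in 223.170 g formula = 43.01 wt% O.
47.27% − 43.01% gives a difference of 4.26 percentage points.

4.26 percentage points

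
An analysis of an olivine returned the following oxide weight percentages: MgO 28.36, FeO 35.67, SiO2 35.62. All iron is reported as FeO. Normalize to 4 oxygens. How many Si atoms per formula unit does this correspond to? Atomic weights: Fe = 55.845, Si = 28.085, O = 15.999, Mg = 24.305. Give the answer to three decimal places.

0.994 Si apfu

MgO: 28.36/40.304 = 0.70365 mol → 0.70365 mol Mg, 0.70365 mol O.
FeO: 35.67/71.844 = 0.49649 mol → 0.49649 mol Fe, 0.49649 mol O.
SiO2: 35.62/60.083 = 0.59285 mol → 0.59285 mol Si, 1.18570 mol O.
Total oxygen = 2.38584 mol. Normalization factor = 4/2.38584 = 1.67656.
Si per 4 O = 0.59285 × 1.67656 = 0.994.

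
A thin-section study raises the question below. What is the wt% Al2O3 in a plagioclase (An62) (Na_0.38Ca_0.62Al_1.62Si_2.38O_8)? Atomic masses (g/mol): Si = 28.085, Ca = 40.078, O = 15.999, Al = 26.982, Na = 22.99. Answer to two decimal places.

30.35 wt%

M(Na_0.38Ca_0.62Al_1.62Si_2.38O_8) = 272.130 g/mol; M(Al2O3) = 101.961 g/mol.
Moles Al2O3 per formula unit = 1.62 Al ÷ 2 = 0.8100.
Al2O3 fraction = (0.8100 × 101.961) / 272.130 = 82.588/272.130 = 0.3035.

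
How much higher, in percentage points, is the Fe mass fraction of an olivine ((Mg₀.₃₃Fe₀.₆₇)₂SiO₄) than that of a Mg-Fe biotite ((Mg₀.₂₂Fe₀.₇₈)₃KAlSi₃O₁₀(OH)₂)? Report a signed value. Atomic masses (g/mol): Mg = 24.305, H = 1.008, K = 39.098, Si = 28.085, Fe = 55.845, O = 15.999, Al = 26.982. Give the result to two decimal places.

First mineral: 74.832 g Fe in 182.955 g formula = 40.90 wt% Fe.
Second mineral: 130.677 g Fe in 491.058 g formula = 26.61 wt% Fe.
40.90% − 26.61% gives a difference of 14.29 percentage points.

14.29 percentage points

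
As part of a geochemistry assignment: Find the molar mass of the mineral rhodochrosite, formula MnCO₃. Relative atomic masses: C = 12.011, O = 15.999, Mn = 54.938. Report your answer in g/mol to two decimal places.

114.95 g/mol

Mn: 1 × 54.938 = 54.9380
C: 1 × 12.011 = 12.0110
O: 3 × 15.999 = 47.9970
Summing the contributions gives the formula mass.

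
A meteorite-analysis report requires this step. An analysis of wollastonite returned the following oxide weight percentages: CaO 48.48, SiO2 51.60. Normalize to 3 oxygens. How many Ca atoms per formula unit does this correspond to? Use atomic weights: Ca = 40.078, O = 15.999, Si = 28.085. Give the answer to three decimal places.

1.004 Ca apfu

48.48 wt% CaO ÷ 56.077 g/mol = 0.86453 mol, giving 0.86453 Ca and 0.86453 O.
51.60 wt% SiO2 ÷ 60.083 g/mol = 0.85881 mol, giving 0.85881 Si and 1.71762 O.
Oxygen sums to 2.58215; scaling by 3/2.58215 = 1.16182 puts the formula on 3 O.
Ca: 0.86453 × 1.16182 = 1.004 atoms per formula unit.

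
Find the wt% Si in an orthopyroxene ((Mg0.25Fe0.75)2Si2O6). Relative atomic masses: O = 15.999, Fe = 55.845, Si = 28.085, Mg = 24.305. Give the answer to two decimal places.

22.64 mass %

Formula mass = 0.50*24.305 + 1.50*55.845 + 2*28.085 + 6*15.999 = 248.084 g/mol, of which 56.170 g is Si.
So Si makes up 56.170/248.084 = 0.2264 of the mass, i.e. 22.64%.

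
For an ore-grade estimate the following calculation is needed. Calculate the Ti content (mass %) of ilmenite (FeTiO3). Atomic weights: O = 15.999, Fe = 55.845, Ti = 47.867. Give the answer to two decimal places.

Formula mass = 1·55.845 + 1·47.867 + 3·15.999 = 151.709 g/mol, of which 47.867 g is Ti.
So Ti makes up 47.867/151.709 = 0.3155 of the mass, i.e. 31.55%.

31.55 mass %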